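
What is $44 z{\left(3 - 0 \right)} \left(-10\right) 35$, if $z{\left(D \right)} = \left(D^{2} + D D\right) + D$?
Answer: $-323400$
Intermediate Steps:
$z{\left(D \right)} = D + 2 D^{2}$ ($z{\left(D \right)} = \left(D^{2} + D^{2}\right) + D = 2 D^{2} + D = D + 2 D^{2}$)
$44 z{\left(3 - 0 \right)} \left(-10\right) 35 = 44 \left(3 - 0\right) \left(1 + 2 \left(3 - 0\right)\right) \left(-10\right) 35 = 44 \left(3 + 0\right) \left(1 + 2 \left(3 + 0\right)\right) \left(-10\right) 35 = 44 \cdot 3 \left(1 + 2 \cdot 3\right) \left(-10\right) 35 = 44 \cdot 3 \left(1 + 6\right) \left(-10\right) 35 = 44 \cdot 3 \cdot 7 \left(-10\right) 35 = 44 \cdot 21 \left(-10\right) 35 = 44 \left(-210\right) 35 = \left(-9240\right) 35 = -323400$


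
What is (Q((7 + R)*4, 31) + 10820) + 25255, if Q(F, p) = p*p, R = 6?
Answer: 37036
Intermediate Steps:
Q(F, p) = p**2
(Q((7 + R)*4, 31) + 10820) + 25255 = (31**2 + 10820) + 25255 = (961 + 10820) + 25255 = 11781 + 25255 = 37036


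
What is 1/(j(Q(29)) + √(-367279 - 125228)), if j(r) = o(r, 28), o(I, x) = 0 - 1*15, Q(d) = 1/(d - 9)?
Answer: -5/164244 - I*√54723/164244 ≈ -3.0443e-5 - 0.0014243*I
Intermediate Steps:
Q(d) = 1/(-9 + d)
o(I, x) = -15 (o(I, x) = 0 - 15 = -15)
j(r) = -15
1/(j(Q(29)) + √(-367279 - 125228)) = 1/(-15 + √(-367279 - 125228)) = 1/(-15 + √(-492507)) = 1/(-15 + 3*I*√54723)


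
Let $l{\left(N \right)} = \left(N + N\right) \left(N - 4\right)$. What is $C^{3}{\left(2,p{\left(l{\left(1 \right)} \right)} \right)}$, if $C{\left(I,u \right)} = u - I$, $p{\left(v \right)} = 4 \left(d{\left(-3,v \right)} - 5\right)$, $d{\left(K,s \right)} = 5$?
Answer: $-8$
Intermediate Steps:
$l{\left(N \right)} = 2 N \left(-4 + N\right)$
$p{\left(v \right)} = 0$ ($p{\left(v \right)} = 4 \left(5 - 5\right) = 4 \cdot 0 = 0$)
$C^{3}{\left(2,p{\left(l{\left(1 \right)} \right)} \right)} = \left(0 - 2\right)^{3} = \left(-2\right)^{3} = -8$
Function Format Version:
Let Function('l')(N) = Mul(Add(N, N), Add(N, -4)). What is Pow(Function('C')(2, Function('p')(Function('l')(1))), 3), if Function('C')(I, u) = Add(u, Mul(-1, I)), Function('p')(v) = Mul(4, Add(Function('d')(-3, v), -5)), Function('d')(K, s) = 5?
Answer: -8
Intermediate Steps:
Function('l')(N) = Mul(2, N, Add(-4, N)) (Function('l')(N) = Mul(Mul(2, N), Add(-4, N)) = Mul(2, N, Add(-4, N)))
Function('p')(v) = 0 (Function('p')(v) = Mul(4, Add(5, -5)) = Mul(4, 0) = 0)
Pow(Function('C')(2, Function('p')(Function('l')(1))), 3) = Pow(Add(0, Mul(-1, 2)), 3) = Pow(Add(0, -2), 3) = Pow(-2, 3) = -8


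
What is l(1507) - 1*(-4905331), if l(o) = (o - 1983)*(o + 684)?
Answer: 3862415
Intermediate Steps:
l(o) = (-1983 + o)*(684 + o)
l(1507) - 1*(-4905331) = (-1356372 + 1507² - 1299*1507) - 1*(-4905331) = (-1356372 + 2271049 - 1957593) + 4905331 = -1042916 + 4905331 = 3862415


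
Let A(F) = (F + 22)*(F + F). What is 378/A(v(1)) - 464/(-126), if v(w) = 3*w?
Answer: 9769/1575 ≈ 6.2025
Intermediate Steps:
A(F) = 2*F*(22 + F) (A(F) = (22 + F)*(2*F) = 2*F*(22 + F))
378/A(v(1)) - 464/(-126) = 378/((2*(3*1)*(22 + 3*1))) - 464/(-126) = 378/((2*3*(22 + 3))) - 464*(-1/126) = 378/((2*3*25)) + 232/63 = 378/150 + 232/63 = 378*(1/150) + 232/63 = 63/25 + 232/63 = 9769/1575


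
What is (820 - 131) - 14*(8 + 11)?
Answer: 423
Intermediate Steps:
(820 - 131) - 14*(8 + 11) = 689 - 14*19 = 689 - 266 = 423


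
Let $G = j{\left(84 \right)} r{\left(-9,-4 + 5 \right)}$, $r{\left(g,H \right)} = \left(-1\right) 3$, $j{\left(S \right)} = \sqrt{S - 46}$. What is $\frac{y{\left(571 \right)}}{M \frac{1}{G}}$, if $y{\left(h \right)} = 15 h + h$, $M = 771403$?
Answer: $- \frac{27408 \sqrt{38}}{771403} \approx -0.21902$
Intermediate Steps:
$j{\left(S \right)} = \sqrt{-46 + S}$
$r{\left(g,H \right)} = -3$
$y{\left(h \right)} = 16 h$
$G = - 3 \sqrt{38}$ ($G = \sqrt{-46 + 84} \left(-3\right) = \sqrt{38} \left(-3\right) = - 3 \sqrt{38} \approx -18.493$)
$\frac{y{\left(571 \right)}}{M \frac{1}{G}} = \frac{16 \cdot 571}{771403 \frac{1}{\left(-3\right) \sqrt{38}}} = \frac{9136}{771403 \left(- \frac{\sqrt{38}}{114}\right)} = \frac{9136}{\left(- \frac{771403}{114}\right) \sqrt{38}} = 9136 \left(- \frac{3 \sqrt{38}}{771403}\right) = - \frac{27408 \sqrt{38}}{771403}$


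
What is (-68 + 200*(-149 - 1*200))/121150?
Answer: -34934/60575 ≈ -0.57671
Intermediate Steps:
(-68 + 200*(-149 - 1*200))/121150 = (-68 + 200*(-149 - 200))*(1/121150) = (-68 + 200*(-349))*(1/121150) = (-68 - 69800)*(1/121150) = -69868*1/121150 = -34934/60575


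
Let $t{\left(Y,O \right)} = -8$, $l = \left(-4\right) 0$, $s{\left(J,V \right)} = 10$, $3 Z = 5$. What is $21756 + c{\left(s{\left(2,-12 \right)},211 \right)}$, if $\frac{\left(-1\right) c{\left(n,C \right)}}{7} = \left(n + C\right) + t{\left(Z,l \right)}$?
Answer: $20265$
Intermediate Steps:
$Z = \frac{5}{3}$ ($Z = \frac{1}{3} \cdot 5 = \frac{5}{3} \approx 1.6667$)
$l = 0$
$c{\left(n,C \right)} = 56 - 7 C - 7 n$ ($c{\left(n,C \right)} = - 7 \left(\left(n + C\right) - 8\right) = - 7 \left(\left(C + n\right) - 8\right) = - 7 \left(-8 + C + n\right) = 56 - 7 C - 7 n$)
$21756 + c{\left(s{\left(2,-12 \right)},211 \right)} = 21756 - 1491 = 20265$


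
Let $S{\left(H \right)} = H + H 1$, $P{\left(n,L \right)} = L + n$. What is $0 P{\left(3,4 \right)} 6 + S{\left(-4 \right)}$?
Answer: $-8$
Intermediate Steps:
$S{\left(H \right)} = 2 H$ ($S{\left(H \right)} = H + H = 2 H$)
$0 P{\left(3,4 \right)} 6 + S{\left(-4 \right)} = 0 \left(4 + 3\right) 6 + 2 \left(-4\right) = 0 \cdot 7 \cdot 6 - 8 = 0 \cdot 6 - 8 = 0 - 8 = -8$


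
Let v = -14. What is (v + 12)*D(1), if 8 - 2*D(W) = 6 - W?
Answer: -3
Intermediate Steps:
D(W) = 1 + W/2 (D(W) = 4 - (6 - W)/2 = 4 + (-3 + W/2) = 1 + W/2)
(v + 12)*D(1) = (-14 + 12)*(1 + (1/2)*1) = -2*(1 + 1/2) = -2*3/2 = -3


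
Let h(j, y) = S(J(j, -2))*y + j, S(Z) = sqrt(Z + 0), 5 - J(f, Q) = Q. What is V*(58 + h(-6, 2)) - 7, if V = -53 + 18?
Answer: -1827 - 70*sqrt(7) ≈ -2012.2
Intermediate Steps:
J(f, Q) = 5 - Q
V = -35
S(Z) = sqrt(Z)
h(j, y) = j + y*sqrt(7) (h(j, y) = sqrt(5 - 1*(-2))*y + j = sqrt(5 + 2)*y + j = sqrt(7)*y + j = y*sqrt(7) + j = j + y*sqrt(7))
V*(58 + h(-6, 2)) - 7 = -35*(58 + (-6 + 2*sqrt(7))) - 7 = -35*(52 + 2*sqrt(7)) - 7 = (-1820 - 70*sqrt(7)) - 7 = -1827 - 70*sqrt(7)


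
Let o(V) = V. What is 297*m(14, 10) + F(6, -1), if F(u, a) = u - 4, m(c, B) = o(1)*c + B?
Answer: 7130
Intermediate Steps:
m(c, B) = B + c (m(c, B) = 1*c + B = c + B = B + c)
F(u, a) = -4 + u
297*m(14, 10) + F(6, -1) = 297*(10 + 14) + (-4 + 6) = 297*24 + 2 = 7128 + 2 = 7130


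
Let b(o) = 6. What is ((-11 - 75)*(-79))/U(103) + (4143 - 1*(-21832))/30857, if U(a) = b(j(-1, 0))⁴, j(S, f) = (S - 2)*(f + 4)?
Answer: 121653029/19995336 ≈ 6.0841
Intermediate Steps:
j(S, f) = (-2 + S)*(4 + f)
U(a) = 1296 (U(a) = 6⁴ = 1296)
((-11 - 75)*(-79))/U(103) + (4143 - 1*(-21832))/30857 = ((-11 - 75)*(-79))/1296 + (4143 - 1*(-21832))/30857 = -86*(-79)*(1/1296) + (4143 + 21832)*(1/30857) = 6794*(1/1296) + 25975*(1/30857) = 3397/648 + 25975/30857 = 121653029/19995336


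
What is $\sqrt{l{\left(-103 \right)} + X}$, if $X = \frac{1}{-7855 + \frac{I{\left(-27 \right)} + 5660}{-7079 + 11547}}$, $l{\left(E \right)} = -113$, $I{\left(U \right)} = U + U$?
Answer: $\frac{i \sqrt{34785551729572135}}{17545267} \approx 10.63 i$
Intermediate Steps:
$I{\left(U \right)} = 2 U$
$X = - \frac{2234}{17545267}$ ($X = \frac{1}{-7855 + \frac{2 \left(-27\right) + 5660}{-7079 + 11547}} = \frac{1}{-7855 + \frac{-54 + 5660}{4468}} = \frac{1}{-7855 + 5606 \cdot \frac{1}{4468}} = \frac{1}{-7855 + \frac{2803}{2234}} = \frac{1}{- \frac{17545267}{2234}} = - \frac{2234}{17545267} \approx -0.00012733$)
$\sqrt{l{\left(-103 \right)} + X} = \sqrt{-113 - \frac{2234}{17545267}} = \sqrt{- \frac{1982617405}{17545267}} = \frac{i \sqrt{34785551729572135}}{17545267}$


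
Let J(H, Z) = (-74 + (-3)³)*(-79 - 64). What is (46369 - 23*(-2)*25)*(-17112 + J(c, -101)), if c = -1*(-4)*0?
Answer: -126828211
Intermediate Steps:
c = 0 (c = 4*0 = 0)
J(H, Z) = 14443 (J(H, Z) = (-74 - 27)*(-143) = -101*(-143) = 14443)
(46369 - 23*(-2)*25)*(-17112 + J(c, -101)) = (46369 - 23*(-2)*25)*(-17112 + 14443) = (46369 + 46*25)*(-2669) = (46369 + 1150)*(-2669) = 47519*(-2669) = -126828211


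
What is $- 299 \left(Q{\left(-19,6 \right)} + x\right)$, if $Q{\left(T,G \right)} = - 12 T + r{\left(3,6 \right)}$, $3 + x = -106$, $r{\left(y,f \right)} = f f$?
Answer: $-46345$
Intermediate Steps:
$r{\left(y,f \right)} = f^{2}$
$x = -109$ ($x = -3 - 106 = -109$)
$Q{\left(T,G \right)} = 36 - 12 T$ ($Q{\left(T,G \right)} = - 12 T + 6^{2} = - 12 T + 36 = 36 - 12 T$)
$- 299 \left(Q{\left(-19,6 \right)} + x\right) = - 299 \left(\left(36 - -228\right) - 109\right) = - 299 \left(\left(36 + 228\right) - 109\right) = - 299 \left(264 - 109\right) = \left(-299\right) 155 = -46345$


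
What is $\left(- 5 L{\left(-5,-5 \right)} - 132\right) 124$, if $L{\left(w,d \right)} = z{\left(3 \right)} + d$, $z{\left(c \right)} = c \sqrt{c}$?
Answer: $-13268 - 1860 \sqrt{3} \approx -16490.0$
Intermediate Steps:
$z{\left(c \right)} = c^{\frac{3}{2}}$
$L{\left(w,d \right)} = d + 3 \sqrt{3}$ ($L{\left(w,d \right)} = 3^{\frac{3}{2}} + d = 3 \sqrt{3} + d = d + 3 \sqrt{3}$)
$\left(- 5 L{\left(-5,-5 \right)} - 132\right) 124 = \left(- 5 \left(-5 + 3 \sqrt{3}\right) - 132\right) 124 = \left(\left(25 - 15 \sqrt{3}\right) - 132\right) 124 = \left(-107 - 15 \sqrt{3}\right) 124 = -13268 - 1860 \sqrt{3}$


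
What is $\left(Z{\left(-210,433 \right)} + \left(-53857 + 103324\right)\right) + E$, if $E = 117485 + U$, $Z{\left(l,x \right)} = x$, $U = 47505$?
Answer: $214890$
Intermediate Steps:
$E = 164990$ ($E = 117485 + 47505 = 164990$)
$\left(Z{\left(-210,433 \right)} + \left(-53857 + 103324\right)\right) + E = \left(433 + \left(-53857 + 103324\right)\right) + 164990 = \left(433 + 49467\right) + 164990 = 49900 + 164990 = 214890$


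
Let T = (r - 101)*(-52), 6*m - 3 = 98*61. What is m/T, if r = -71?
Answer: 5981/53664 ≈ 0.11145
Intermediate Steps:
m = 5981/6 (m = ½ + (98*61)/6 = ½ + (⅙)*5978 = ½ + 2989/3 = 5981/6 ≈ 996.83)
T = 8944 (T = (-71 - 101)*(-52) = -172*(-52) = 8944)
m/T = (5981/6)/8944 = (5981/6)*(1/8944) = 5981/53664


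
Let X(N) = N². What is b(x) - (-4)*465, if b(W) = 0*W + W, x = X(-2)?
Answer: 1864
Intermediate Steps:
x = 4 (x = (-2)² = 4)
b(W) = W (b(W) = 0 + W = W)
b(x) - (-4)*465 = 4 - (-4)*465 = 4 - 1*(-1860) = 4 + 1860 = 1864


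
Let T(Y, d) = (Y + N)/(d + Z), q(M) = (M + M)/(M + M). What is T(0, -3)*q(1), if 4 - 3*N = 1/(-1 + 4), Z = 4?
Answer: 11/9 ≈ 1.2222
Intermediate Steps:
q(M) = 1 (q(M) = (2*M)/((2*M)) = (2*M)*(1/(2*M)) = 1)
N = 11/9 (N = 4/3 - 1/(3*(-1 + 4)) = 4/3 - ⅓/3 = 4/3 - ⅓*⅓ = 4/3 - ⅑ = 11/9 ≈ 1.2222)
T(Y, d) = (11/9 + Y)/(4 + d) (T(Y, d) = (Y + 11/9)/(d + 4) = (11/9 + Y)/(4 + d))
T(0, -3)*q(1) = ((11/9 + 0)/(4 - 3))*1 = ((11/9)/1)*1 = (1*(11/9))*1 = (11/9)*1 = 11/9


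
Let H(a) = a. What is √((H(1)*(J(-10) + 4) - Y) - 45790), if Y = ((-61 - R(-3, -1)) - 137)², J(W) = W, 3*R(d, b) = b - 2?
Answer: I*√84605 ≈ 290.87*I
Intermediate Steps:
R(d, b) = -⅔ + b/3 (R(d, b) = (b - 2)/3 = (-2 + b)/3 = -⅔ + b/3)
Y = 38809 (Y = ((-61 - (-⅔ + (⅓)*(-1))) - 137)² = ((-61 - (-⅔ - ⅓)) - 137)² = ((-61 - 1*(-1)) - 137)² = ((-61 + 1) - 137)² = (-60 - 137)² = (-197)² = 38809)
√((H(1)*(J(-10) + 4) - Y) - 45790) = √((1*(-10 + 4) - 1*38809) - 45790) = √((1*(-6) - 38809) - 45790) = √((-6 - 38809) - 45790) = √(-38815 - 45790) = √(-84605) = I*√84605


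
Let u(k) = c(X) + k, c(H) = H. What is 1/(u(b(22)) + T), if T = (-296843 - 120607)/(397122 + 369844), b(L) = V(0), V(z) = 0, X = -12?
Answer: -383483/4810521 ≈ -0.079718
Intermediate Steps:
b(L) = 0
T = -208725/383483 (T = -417450/766966 = -417450*1/766966 = -208725/383483 ≈ -0.54429)
u(k) = -12 + k
1/(u(b(22)) + T) = 1/((-12 + 0) - 208725/383483) = 1/(-12 - 208725/383483) = 1/(-4810521/383483) = -383483/4810521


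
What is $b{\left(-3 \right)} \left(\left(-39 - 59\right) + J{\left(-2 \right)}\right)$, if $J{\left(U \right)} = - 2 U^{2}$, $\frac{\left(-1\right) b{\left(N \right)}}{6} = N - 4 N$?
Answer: $5724$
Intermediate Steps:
$b{\left(N \right)} = 18 N$ ($b{\left(N \right)} = - 6 \left(N - 4 N\right) = - 6 \left(- 3 N\right) = 18 N$)
$b{\left(-3 \right)} \left(\left(-39 - 59\right) + J{\left(-2 \right)}\right) = 18 \left(-3\right) \left(\left(-39 - 59\right) - 2 \left(-2\right)^{2}\right) = - 54 \left(\left(-39 - 59\right) - 8\right) = - 54 \left(-98 - 8\right) = \left(-54\right) \left(-106\right) = 5724$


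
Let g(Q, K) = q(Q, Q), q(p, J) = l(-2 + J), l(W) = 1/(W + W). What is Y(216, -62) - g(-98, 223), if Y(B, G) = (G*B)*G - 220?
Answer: 166016801/200 ≈ 8.3008e+5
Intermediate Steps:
Y(B, G) = -220 + B*G**2 (Y(B, G) = (B*G)*G - 220 = B*G**2 - 220 = -220 + B*G**2)
l(W) = 1/(2*W)
q(p, J) = 1/(2*(-2 + J))
g(Q, K) = 1/(2*(-2 + Q))
Y(216, -62) - g(-98, 223) = (-220 + 216*(-62)**2) - 1/(2*(-2 - 98)) = (-220 + 216*3844) - 1/(2*(-100)) = (-220 + 830304) - (-1)/(2*100) = 830084 - 1*(-1/200) = 830084 + 1/200 = 166016801/200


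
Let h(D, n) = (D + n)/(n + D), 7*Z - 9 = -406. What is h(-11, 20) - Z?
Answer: 404/7 ≈ 57.714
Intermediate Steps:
Z = -397/7 (Z = 9/7 + (1/7)*(-406) = 9/7 - 58 = -397/7 ≈ -56.714)
h(D, n) = 1 (h(D, n) = (D + n)/(D + n) = 1)
h(-11, 20) - Z = 1 - 1*(-397/7) = 1 + 397/7 = 404/7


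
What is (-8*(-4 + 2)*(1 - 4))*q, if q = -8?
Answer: 384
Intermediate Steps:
(-8*(-4 + 2)*(1 - 4))*q = -8*(-4 + 2)*(1 - 4)*(-8) = -(-16)*(-3)*(-8) = -8*6*(-8) = -48*(-8) = 384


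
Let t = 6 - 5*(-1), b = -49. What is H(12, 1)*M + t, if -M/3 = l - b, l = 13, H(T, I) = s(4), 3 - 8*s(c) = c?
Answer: 137/4 ≈ 34.250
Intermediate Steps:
s(c) = 3/8 - c/8
H(T, I) = -1/8 (H(T, I) = 3/8 - 1/8*4 = 3/8 - 1/2 = -1/8)
M = -186 (M = -3*(13 - 1*(-49)) = -3*(13 + 49) = -3*62 = -186)
t = 11 (t = 6 + 5 = 11)
H(12, 1)*M + t = -1/8*(-186) + 11 = 93/4 + 11 = 137/4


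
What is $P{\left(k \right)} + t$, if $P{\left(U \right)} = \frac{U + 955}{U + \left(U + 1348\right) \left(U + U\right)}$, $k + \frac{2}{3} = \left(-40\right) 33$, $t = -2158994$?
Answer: $- \frac{1428507012785}{661654} \approx -2.159 \cdot 10^{6}$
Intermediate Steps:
$k = - \frac{3962}{3}$ ($k = - \frac{2}{3} - 1320 = - \frac{3962}{3} \approx -1320.7$)
$P{\left(U \right)} = \frac{955 + U}{U + 2 U \left(1348 + U\right)}$ ($P{\left(U \right)} = \frac{955 + U}{U + \left(1348 + U\right) 2 U} = \frac{955 + U}{U + 2 U \left(1348 + U\right)}$)
$P{\left(k \right)} + t = \frac{955 - \frac{3962}{3}}{\left(- \frac{3962}{3}\right) \left(2697 + 2 \left(- \frac{3962}{3}\right)\right)} - 2158994 = \left(- \frac{3}{3962}\right) \frac{1}{2697 - \frac{7924}{3}} \left(- \frac{1097}{3}\right) - 2158994 = \left(- \frac{3}{3962}\right) \frac{1}{\frac{167}{3}} \left(- \frac{1097}{3}\right) - 2158994 = \left(- \frac{3}{3962}\right) \frac{3}{167} \left(- \frac{1097}{3}\right) - 2158994 = \frac{3291}{661654} - 2158994 = - \frac{1428507012785}{661654}$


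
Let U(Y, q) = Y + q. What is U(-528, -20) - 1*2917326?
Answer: -2917874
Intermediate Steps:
U(-528, -20) - 1*2917326 = (-528 - 20) - 1*2917326 = -548 - 2917326 = -2917874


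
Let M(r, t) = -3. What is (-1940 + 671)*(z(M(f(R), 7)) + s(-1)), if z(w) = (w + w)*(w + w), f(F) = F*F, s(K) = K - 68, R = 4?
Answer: 41877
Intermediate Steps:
s(K) = -68 + K
f(F) = F**2
z(w) = 4*w**2 (z(w) = (2*w)*(2*w) = 4*w**2)
(-1940 + 671)*(z(M(f(R), 7)) + s(-1)) = (-1940 + 671)*(4*(-3)**2 + (-68 - 1)) = -1269*(4*9 - 69) = -1269*(36 - 69) = -1269*(-33) = 41877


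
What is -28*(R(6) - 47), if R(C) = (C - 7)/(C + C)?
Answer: 3955/3 ≈ 1318.3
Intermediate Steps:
R(C) = (-7 + C)/(2*C) (R(C) = (-7 + C)/((2*C)) = (-7 + C)*(1/(2*C)) = (-7 + C)/(2*C))
-28*(R(6) - 47) = -28*((½)*(-7 + 6)/6 - 47) = -28*((½)*(⅙)*(-1) - 47) = -28*(-1/12 - 47) = -28*(-565/12) = 3955/3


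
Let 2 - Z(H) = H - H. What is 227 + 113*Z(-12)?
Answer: 453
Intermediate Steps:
Z(H) = 2 (Z(H) = 2 - (H - H) = 2 - 1*0 = 2 + 0 = 2)
227 + 113*Z(-12) = 227 + 113*2 = 227 + 226 = 453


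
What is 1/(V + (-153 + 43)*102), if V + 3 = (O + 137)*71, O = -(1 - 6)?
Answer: -1/1141 ≈ -0.00087642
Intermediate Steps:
O = 5 (O = -1*(-5) = 5)
V = 10079 (V = -3 + (5 + 137)*71 = -3 + 142*71 = -3 + 10082 = 10079)
1/(V + (-153 + 43)*102) = 1/(10079 + (-153 + 43)*102) = 1/(10079 - 110*102) = 1/(10079 - 11220) = 1/(-1141) = -1/1141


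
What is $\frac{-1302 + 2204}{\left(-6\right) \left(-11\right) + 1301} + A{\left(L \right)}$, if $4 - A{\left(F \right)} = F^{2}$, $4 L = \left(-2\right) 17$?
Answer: $- \frac{369583}{5468} \approx -67.59$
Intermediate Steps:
$L = - \frac{17}{2}$ ($L = \frac{\left(-2\right) 17}{4} = \frac{1}{4} \left(-34\right) = - \frac{17}{2} \approx -8.5$)
$A{\left(F \right)} = 4 - F^{2}$
$\frac{-1302 + 2204}{\left(-6\right) \left(-11\right) + 1301} + A{\left(L \right)} = \frac{-1302 + 2204}{\left(-6\right) \left(-11\right) + 1301} + \left(4 - \left(- \frac{17}{2}\right)^{2}\right) = \frac{902}{66 + 1301} + \left(4 - \frac{289}{4}\right) = \frac{902}{1367} + \left(4 - \frac{289}{4}\right) = 902 \cdot \frac{1}{1367} - \frac{273}{4} = \frac{902}{1367} - \frac{273}{4} = - \frac{369583}{5468}$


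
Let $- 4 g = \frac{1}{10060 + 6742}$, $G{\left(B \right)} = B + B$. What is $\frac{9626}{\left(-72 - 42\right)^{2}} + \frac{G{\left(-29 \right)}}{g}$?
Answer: $\frac{25329624685}{6498} \approx 3.8981 \cdot 10^{6}$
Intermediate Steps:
$G{\left(B \right)} = 2 B$
$g = - \frac{1}{67208}$ ($g = - \frac{1}{4 \left(10060 + 6742\right)} = - \frac{1}{4 \cdot 16802} = \left(- \frac{1}{4}\right) \frac{1}{16802} = - \frac{1}{67208} \approx -1.4879 \cdot 10^{-5}$)
$\frac{9626}{\left(-72 - 42\right)^{2}} + \frac{G{\left(-29 \right)}}{g} = \frac{9626}{\left(-72 - 42\right)^{2}} + \frac{2 \left(-29\right)}{- \frac{1}{67208}} = \frac{9626}{\left(-114\right)^{2}} - -3898064 = \frac{9626}{12996} + 3898064 = 9626 \cdot \frac{1}{12996} + 3898064 = \frac{4813}{6498} + 3898064 = \frac{25329624685}{6498}$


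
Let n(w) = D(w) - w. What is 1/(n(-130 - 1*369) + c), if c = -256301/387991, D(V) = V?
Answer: -387991/256301 ≈ -1.5138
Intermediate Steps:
n(w) = 0 (n(w) = w - w = 0)
c = -256301/387991 (c = -256301*1/387991 = -256301/387991 ≈ -0.66058)
1/(n(-130 - 1*369) + c) = 1/(0 - 256301/387991) = 1/(-256301/387991) = -387991/256301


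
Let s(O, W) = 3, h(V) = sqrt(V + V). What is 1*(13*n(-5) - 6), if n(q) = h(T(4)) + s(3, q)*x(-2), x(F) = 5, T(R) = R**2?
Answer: 189 + 52*sqrt(2) ≈ 262.54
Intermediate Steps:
h(V) = sqrt(2)*sqrt(V) (h(V) = sqrt(2*V) = sqrt(2)*sqrt(V))
n(q) = 15 + 4*sqrt(2) (n(q) = sqrt(2)*sqrt(4**2) + 3*5 = sqrt(2)*sqrt(16) + 15 = sqrt(2)*4 + 15 = 4*sqrt(2) + 15 = 15 + 4*sqrt(2))
1*(13*n(-5) - 6) = 1*(13*(15 + 4*sqrt(2)) - 6) = 1*((195 + 52*sqrt(2)) - 6) = 1*(189 + 52*sqrt(2)) = 189 + 52*sqrt(2)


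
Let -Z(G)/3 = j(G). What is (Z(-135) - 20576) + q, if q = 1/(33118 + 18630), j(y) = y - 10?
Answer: -1042256467/51748 ≈ -20141.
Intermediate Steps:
j(y) = -10 + y
Z(G) = 30 - 3*G (Z(G) = -3*(-10 + G) = 30 - 3*G)
q = 1/51748 ≈ 1.9324e-5
(Z(-135) - 20576) + q = ((30 - 3*(-135)) - 20576) + 1/51748 = ((30 + 405) - 20576) + 1/51748 = (435 - 20576) + 1/51748 = -20141 + 1/51748 = -1042256467/51748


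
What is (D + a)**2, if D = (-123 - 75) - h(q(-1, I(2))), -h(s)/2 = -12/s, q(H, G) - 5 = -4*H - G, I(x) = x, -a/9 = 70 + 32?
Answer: 61402896/49 ≈ 1.2531e+6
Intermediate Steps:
a = -918 (a = -9*(70 + 32) = -9*102 = -918)
q(H, G) = 5 - G - 4*H (q(H, G) = 5 + (-4*H - G) = 5 + (-G - 4*H) = 5 - G - 4*H)
h(s) = 24/s (h(s) = -(-24)/s = 24/s)
D = -1410/7 (D = (-123 - 75) - 24/(5 - 1*2 - 4*(-1)) = -198 - 24/(5 - 2 + 4) = -198 - 24/7 = -1410/7 ≈ -201.43)
(D + a)**2 = (-1410/7 - 918)**2 = (-7836/7)**2 = 61402896/49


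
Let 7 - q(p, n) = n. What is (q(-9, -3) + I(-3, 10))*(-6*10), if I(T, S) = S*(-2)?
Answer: 600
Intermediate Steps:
I(T, S) = -2*S
q(p, n) = 7 - n
(q(-9, -3) + I(-3, 10))*(-6*10) = ((7 - 1*(-3)) - 2*10)*(-6*10) = ((7 + 3) - 20)*(-60) = (10 - 20)*(-60) = -10*(-60) = 600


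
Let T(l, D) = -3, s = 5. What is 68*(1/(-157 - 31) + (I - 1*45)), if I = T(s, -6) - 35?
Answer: -265285/47 ≈ -5644.4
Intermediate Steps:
I = -38 (I = -3 - 35 = -38)
68*(1/(-157 - 31) + (I - 1*45)) = 68*(1/(-157 - 31) + (-38 - 1*45)) = 68*(1/(-188) + (-38 - 45)) = 68*(-1/188 - 83) = 68*(-15605/188) = -265285/47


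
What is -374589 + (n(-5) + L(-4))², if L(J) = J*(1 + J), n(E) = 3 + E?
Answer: -374489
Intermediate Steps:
-374589 + (n(-5) + L(-4))² = -374589 + ((3 - 5) - 4*(1 - 4))² = -374589 + (-2 - 4*(-3))² = -374589 + (-2 + 12)² = -374589 + 10² = -374589 + 100 = -374489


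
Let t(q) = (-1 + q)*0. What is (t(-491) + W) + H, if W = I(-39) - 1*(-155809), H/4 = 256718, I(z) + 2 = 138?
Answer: 1182817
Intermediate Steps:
I(z) = 136 (I(z) = -2 + 138 = 136)
t(q) = 0
H = 1026872 (H = 4*256718 = 1026872)
W = 155945 (W = 136 - 1*(-155809) = 136 + 155809 = 155945)
(t(-491) + W) + H = (0 + 155945) + 1026872 = 155945 + 1026872 = 1182817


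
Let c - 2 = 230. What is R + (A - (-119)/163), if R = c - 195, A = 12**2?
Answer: 29622/163 ≈ 181.73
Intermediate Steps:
c = 232 (c = 2 + 230 = 232)
A = 144
R = 37 (R = 232 - 195 = 37)
R + (A - (-119)/163) = 37 + (144 - (-119)/163) = 37 + (144 - 1*(-119/163)) = 37 + (144 + 119/163) = 37 + 23591/163 = 29622/163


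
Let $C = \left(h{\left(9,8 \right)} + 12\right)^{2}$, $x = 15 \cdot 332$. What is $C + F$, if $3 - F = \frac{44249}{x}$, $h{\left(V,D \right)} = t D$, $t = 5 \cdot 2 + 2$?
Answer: $\frac{58057411}{4980} \approx 11658.0$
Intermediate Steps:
$t = 12$ ($t = 10 + 2 = 12$)
$x = 4980$
$h{\left(V,D \right)} = 12 D$
$C = 11664$ ($C = \left(12 \cdot 8 + 12\right)^{2} = \left(96 + 12\right)^{2} = 108^{2} = 11664$)
$F = - \frac{29309}{4980}$ ($F = 3 - \frac{44249}{4980} = - \frac{29309}{4980} \approx -5.8853$)
$C + F = 11664 - \frac{29309}{4980} = \frac{58057411}{4980}$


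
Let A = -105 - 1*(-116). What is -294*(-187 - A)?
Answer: 58212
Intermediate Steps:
A = 11 (A = -105 + 116 = 11)
-294*(-187 - A) = -294*(-187 - 1*11) = -294*(-187 - 11) = -294*(-198) = 58212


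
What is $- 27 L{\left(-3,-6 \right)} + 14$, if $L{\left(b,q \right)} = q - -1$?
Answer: $149$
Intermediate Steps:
$L{\left(b,q \right)} = 1 + q$ ($L{\left(b,q \right)} = q + 1 = 1 + q$)
$- 27 L{\left(-3,-6 \right)} + 14 = - 27 \left(1 - 6\right) + 14 = \left(-27\right) \left(-5\right) + 14 = 135 + 14 = 149$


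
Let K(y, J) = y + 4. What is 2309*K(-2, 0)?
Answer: 4618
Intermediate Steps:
K(y, J) = 4 + y
2309*K(-2, 0) = 2309*(4 - 2) = 2309*2 = 4618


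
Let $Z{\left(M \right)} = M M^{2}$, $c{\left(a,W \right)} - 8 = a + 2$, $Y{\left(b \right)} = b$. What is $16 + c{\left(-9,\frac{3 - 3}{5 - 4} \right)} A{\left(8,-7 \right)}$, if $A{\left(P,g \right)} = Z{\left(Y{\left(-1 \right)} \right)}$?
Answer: $15$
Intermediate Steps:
$c{\left(a,W \right)} = 10 + a$ ($c{\left(a,W \right)} = 8 + \left(a + 2\right) = 8 + \left(2 + a\right) = 10 + a$)
$Z{\left(M \right)} = M^{3}$
$A{\left(P,g \right)} = -1$ ($A{\left(P,g \right)} = \left(-1\right)^{3} = -1$)
$16 + c{\left(-9,\frac{3 - 3}{5 - 4} \right)} A{\left(8,-7 \right)} = 16 + \left(10 - 9\right) \left(-1\right) = 16 + 1 \left(-1\right) = 16 - 1 = 15$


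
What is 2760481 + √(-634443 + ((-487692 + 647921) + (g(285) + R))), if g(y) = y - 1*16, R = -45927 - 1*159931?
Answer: 2760481 + I*√679803 ≈ 2.7605e+6 + 824.5*I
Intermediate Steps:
R = -205858 (R = -45927 - 159931 = -205858)
g(y) = -16 + y (g(y) = y - 16 = -16 + y)
2760481 + √(-634443 + ((-487692 + 647921) + (g(285) + R))) = 2760481 + √(-634443 + ((-487692 + 647921) + ((-16 + 285) - 205858))) = 2760481 + √(-634443 + (160229 + (269 - 205858))) = 2760481 + √(-634443 + (160229 - 205589)) = 2760481 + √(-634443 - 45360) = 2760481 + √(-679803) = 2760481 + I*√679803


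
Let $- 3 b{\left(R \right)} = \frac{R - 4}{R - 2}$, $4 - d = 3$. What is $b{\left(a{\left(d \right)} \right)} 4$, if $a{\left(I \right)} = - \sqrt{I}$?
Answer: $- \frac{20}{9} \approx -2.2222$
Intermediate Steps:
$d = 1$ ($d = 4 - 3 = 1$)
$b{\left(R \right)} = - \frac{-4 + R}{3 \left(-2 + R\right)}$ ($b{\left(R \right)} = - \frac{\left(R - 4\right) \frac{1}{R - 2}}{3} = - \frac{\left(-4 + R\right) \frac{1}{-2 + R}}{3} = - \frac{\frac{1}{-2 + R} \left(-4 + R\right)}{3} = - \frac{-4 + R}{3 \left(-2 + R\right)}$)
$b{\left(a{\left(d \right)} \right)} 4 = \frac{4 - - \sqrt{1}}{3 \left(-2 - \sqrt{1}\right)} 4 = \frac{4 - \left(-1\right) 1}{3 \left(-2 - 1\right)} 4 = \frac{4 - -1}{3 \left(-2 - 1\right)} 4 = \frac{4 + 1}{3 \left(-3\right)} 4 = \frac{1}{3} \left(- \frac{1}{3}\right) 5 \cdot 4 = \left(- \frac{5}{9}\right) 4 = - \frac{20}{9}$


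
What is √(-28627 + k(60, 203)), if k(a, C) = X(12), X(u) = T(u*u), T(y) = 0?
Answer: I*√28627 ≈ 169.2*I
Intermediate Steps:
X(u) = 0
k(a, C) = 0
√(-28627 + k(60, 203)) = √(-28627 + 0) = √(-28627) = I*√28627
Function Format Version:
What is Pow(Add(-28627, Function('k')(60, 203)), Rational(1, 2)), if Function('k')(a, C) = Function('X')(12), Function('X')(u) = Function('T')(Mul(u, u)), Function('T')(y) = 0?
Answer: Mul(I, Pow(28627, Rational(1, 2))) ≈ Mul(169.20, I)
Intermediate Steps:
Function('X')(u) = 0
Function('k')(a, C) = 0
Pow(Add(-28627, Function('k')(60, 203)), Rational(1, 2)) = Pow(Add(-28627, 0), Rational(1, 2)) = Pow(-28627, Rational(1, 2)) = Mul(I, Pow(28627, Rational(1, 2)))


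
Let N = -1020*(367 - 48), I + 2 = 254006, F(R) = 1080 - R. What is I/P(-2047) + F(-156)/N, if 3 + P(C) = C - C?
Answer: -2295772923/27115 ≈ -84668.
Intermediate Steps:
I = 254004 (I = -2 + 254006 = 254004)
N = -325380 (N = -1020*319 = -325380)
P(C) = -3 (P(C) = -3 + (C - C) = -3 + 0 = -3)
I/P(-2047) + F(-156)/N = 254004/(-3) + (1080 - 1*(-156))/(-325380) = 254004*(-⅓) + (1080 + 156)*(-1/325380) = -84668 + 1236*(-1/325380) = -84668 - 103/27115 = -2295772923/27115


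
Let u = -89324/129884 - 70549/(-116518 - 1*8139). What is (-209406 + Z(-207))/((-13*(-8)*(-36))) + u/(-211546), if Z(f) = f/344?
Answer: 18390896928950270105/328812543729815808 ≈ 55.931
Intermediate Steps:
Z(f) = f/344 (Z(f) = f*(1/344) = f/344)
u = -492918888/4047737447 (u = -89324*1/129884 - 70549/(-116518 - 8139) = -22331/32471 - 70549/(-124657) = -22331/32471 - 70549*(-1/124657) = -22331/32471 + 70549/124657 = -492918888/4047737447 ≈ -0.12178)
(-209406 + Z(-207))/((-13*(-8)*(-36))) + u/(-211546) = (-209406 + (1/344)*(-207))/((-13*(-8)*(-36))) - 492918888/4047737447/(-211546) = (-209406 - 207/344)/((104*(-36))) - 492918888/4047737447*(-1/211546) = -72035871/344/(-3744) + 246459444/428141332981531 = -72035871/344*(-1/3744) + 246459444/428141332981531 = 24011957/429312 + 246459444/428141332981531 = 18390896928950270105/328812543729815808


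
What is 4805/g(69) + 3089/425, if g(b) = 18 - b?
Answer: -110858/1275 ≈ -86.948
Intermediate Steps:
4805/g(69) + 3089/425 = 4805/(18 - 1*69) + 3089/425 = 4805/(18 - 69) + 3089*(1/425) = 4805/(-51) + 3089/425 = 4805*(-1/51) + 3089/425 = -4805/51 + 3089/425 = -110858/1275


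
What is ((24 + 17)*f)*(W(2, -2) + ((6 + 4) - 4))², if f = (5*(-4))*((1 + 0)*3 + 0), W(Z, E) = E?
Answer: -39360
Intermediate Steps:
f = -60 (f = -20*(1*3 + 0) = -20*(3 + 0) = -20*3 = -60)
((24 + 17)*f)*(W(2, -2) + ((6 + 4) - 4))² = ((24 + 17)*(-60))*(-2 + ((6 + 4) - 4))² = (41*(-60))*(-2 + (10 - 4))² = -2460*(-2 + 6)² = -2460*4² = -2460*16 = -39360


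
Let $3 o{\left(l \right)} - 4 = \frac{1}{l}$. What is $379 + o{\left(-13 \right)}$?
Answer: $\frac{4944}{13} \approx 380.31$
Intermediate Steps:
$o{\left(l \right)} = \frac{4}{3} + \frac{1}{3 l}$
$379 + o{\left(-13 \right)} = 379 + \frac{1 + 4 \left(-13\right)}{3 \left(-13\right)} = 379 + \frac{1}{3} \left(- \frac{1}{13}\right) \left(1 - 52\right) = 379 + \frac{1}{3} \left(- \frac{1}{13}\right) \left(-51\right) = 379 + \frac{17}{13} = \frac{4944}{13}$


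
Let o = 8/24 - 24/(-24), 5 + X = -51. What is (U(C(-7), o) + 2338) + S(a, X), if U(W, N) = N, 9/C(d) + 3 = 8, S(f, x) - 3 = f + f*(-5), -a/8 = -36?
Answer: 3571/3 ≈ 1190.3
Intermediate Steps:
a = 288 (a = -8*(-36) = 288)
X = -56 (X = -5 - 51 = -56)
S(f, x) = 3 - 4*f (S(f, x) = 3 + (f + f*(-5)) = 3 + (f - 5*f) = 3 - 4*f)
o = 4/3 (o = 8*(1/24) - 24*(-1/24) = ⅓ + 1 = 4/3 ≈ 1.3333)
C(d) = 9/5 (C(d) = 9/(-3 + 8) = 9/5)
(U(C(-7), o) + 2338) + S(a, X) = (4/3 + 2338) + (3 - 4*288) = 7018/3 + (3 - 1152) = 7018/3 - 1149 = 3571/3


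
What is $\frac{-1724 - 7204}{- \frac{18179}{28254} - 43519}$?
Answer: $\frac{252251712}{1229604005} \approx 0.20515$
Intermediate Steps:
$\frac{-1724 - 7204}{- \frac{18179}{28254} - 43519} = - \frac{8928}{\left(-18179\right) \frac{1}{28254} - 43519} = - \frac{8928}{- \frac{18179}{28254} - 43519} = - \frac{8928}{- \frac{1229604005}{28254}} = \left(-8928\right) \left(- \frac{28254}{1229604005}\right) = \frac{252251712}{1229604005}$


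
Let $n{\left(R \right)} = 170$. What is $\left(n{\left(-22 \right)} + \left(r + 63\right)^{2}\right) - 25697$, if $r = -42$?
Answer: $-25086$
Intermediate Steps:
$\left(n{\left(-22 \right)} + \left(r + 63\right)^{2}\right) - 25697 = \left(170 + \left(-42 + 63\right)^{2}\right) - 25697 = \left(170 + 21^{2}\right) - 25697 = \left(170 + 441\right) - 25697 = 611 - 25697 = -25086$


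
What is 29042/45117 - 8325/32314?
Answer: 562864163/1457910738 ≈ 0.38608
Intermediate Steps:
29042/45117 - 8325/32314 = 562864163/1457910738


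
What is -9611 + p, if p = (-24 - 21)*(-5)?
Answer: -9386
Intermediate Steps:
p = 225 (p = -45*(-5) = 225)
-9611 + p = -9611 + 225 = -9386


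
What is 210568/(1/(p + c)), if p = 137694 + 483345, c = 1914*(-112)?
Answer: 85631899128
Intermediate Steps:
c = -214368
p = 621039
210568/(1/(p + c)) = 210568/(1/(621039 - 214368)) = 210568/(1/406671) = 210568*406671 = 85631899128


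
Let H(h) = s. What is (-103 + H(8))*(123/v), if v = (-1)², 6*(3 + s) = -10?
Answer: -13243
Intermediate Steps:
s = -14/3 (s = -3 + (⅙)*(-10) = -3 - 5/3 = -14/3 ≈ -4.6667)
H(h) = -14/3
v = 1
(-103 + H(8))*(123/v) = (-103 - 14/3)*(123/1) = -13243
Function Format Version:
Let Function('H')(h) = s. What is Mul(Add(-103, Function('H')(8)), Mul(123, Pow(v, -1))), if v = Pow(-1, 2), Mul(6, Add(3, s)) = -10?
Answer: -13243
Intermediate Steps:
s = Rational(-14, 3) (s = Add(-3, Mul(Rational(1, 6), -10)) = Add(-3, Rational(-5, 3)) = Rational(-14, 3) ≈ -4.6667)
Function('H')(h) = Rational(-14, 3)
v = 1
Mul(Add(-103, Function('H')(8)), Mul(123, Pow(v, -1))) = Mul(Add(-103, Rational(-14, 3)), Mul(123, Pow(1, -1))) = Mul(Rational(-323, 3), Mul(123, 1)) = Mul(Rational(-323, 3), 123) = -13243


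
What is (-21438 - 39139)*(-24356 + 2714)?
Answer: 1311007434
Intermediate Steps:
(-21438 - 39139)*(-24356 + 2714) = -60577*(-21642) = 1311007434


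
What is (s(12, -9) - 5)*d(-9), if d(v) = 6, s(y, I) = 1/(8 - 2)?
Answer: -29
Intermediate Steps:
s(y, I) = ⅙ (s(y, I) = 1/6 = ⅙)
(s(12, -9) - 5)*d(-9) = (⅙ - 5)*6 = -29/6*6 = -29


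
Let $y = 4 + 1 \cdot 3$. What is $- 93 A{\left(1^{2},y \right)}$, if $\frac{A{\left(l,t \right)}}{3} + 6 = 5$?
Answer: $279$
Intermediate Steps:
$y = 7$ ($y = 4 + 3 = 7$)
$A{\left(l,t \right)} = -3$ ($A{\left(l,t \right)} = -18 + 3 \cdot 5 = -18 + 15 = -3$)
$- 93 A{\left(1^{2},y \right)} = \left(-93\right) \left(-3\right) = 279$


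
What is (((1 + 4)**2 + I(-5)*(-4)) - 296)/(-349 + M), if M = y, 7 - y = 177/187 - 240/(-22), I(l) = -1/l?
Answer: 84711/110285 ≈ 0.76811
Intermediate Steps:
y = -908/187 (y = 7 - (177/187 - 240/(-22)) = 7 - (177*(1/187) - 240*(-1/22)) = 7 - (177/187 + 120/11) = 7 - 1*2217/187 = 7 - 2217/187 = -908/187 ≈ -4.8556)
M = -908/187 ≈ -4.8556
(((1 + 4)**2 + I(-5)*(-4)) - 296)/(-349 + M) = (((1 + 4)**2 - 1/(-5)*(-4)) - 296)/(-349 - 908/187) = ((5**2 - 1*(-1/5)*(-4)) - 296)/(-66171/187) = ((25 + (1/5)*(-4)) - 296)*(-187/66171) = ((25 - 4/5) - 296)*(-187/66171) = (121/5 - 296)*(-187/66171) = -1359/5*(-187/66171) = 84711/110285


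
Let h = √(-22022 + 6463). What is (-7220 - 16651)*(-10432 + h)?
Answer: 249022272 - 23871*I*√15559 ≈ 2.4902e+8 - 2.9776e+6*I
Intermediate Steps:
h = I*√15559 (h = √(-15559) = I*√15559 ≈ 124.74*I)
(-7220 - 16651)*(-10432 + h) = (-7220 - 16651)*(-10432 + I*√15559) = -23871*(-10432 + I*√15559) = 249022272 - 23871*I*√15559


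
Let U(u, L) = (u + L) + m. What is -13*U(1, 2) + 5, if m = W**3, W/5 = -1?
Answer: 1591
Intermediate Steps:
W = -5 (W = 5*(-1) = -5)
m = -125 (m = (-5)**3 = -125)
U(u, L) = -125 + L + u (U(u, L) = (u + L) - 125 = (L + u) - 125 = -125 + L + u)
-13*U(1, 2) + 5 = -13*(-125 + 2 + 1) + 5 = -13*(-122) + 5 = 1586 + 5 = 1591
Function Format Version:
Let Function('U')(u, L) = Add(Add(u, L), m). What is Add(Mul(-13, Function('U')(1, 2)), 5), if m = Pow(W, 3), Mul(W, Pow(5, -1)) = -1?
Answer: 1591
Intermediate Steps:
W = -5 (W = Mul(5, -1) = -5)
m = -125 (m = Pow(-5, 3) = -125)
Function('U')(u, L) = Add(-125, L, u) (Function('U')(u, L) = Add(Add(u, L), -125) = Add(Add(L, u), -125) = Add(-125, L, u))
Add(Mul(-13, Function('U')(1, 2)), 5) = Add(Mul(-13, Add(-125, 2, 1)), 5) = Add(Mul(-13, -122), 5) = Add(1586, 5) = 1591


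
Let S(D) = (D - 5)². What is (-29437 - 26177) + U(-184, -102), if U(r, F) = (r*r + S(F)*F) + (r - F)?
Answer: -1189638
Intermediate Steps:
S(D) = (-5 + D)²
U(r, F) = r + r² - F + F*(-5 + F)² (U(r, F) = (r*r + (-5 + F)²*F) + (r - F) = (r² + F*(-5 + F)²) + (r - F) = r + r² - F + F*(-5 + F)²)
(-29437 - 26177) + U(-184, -102) = (-29437 - 26177) + (-184 + (-184)² - 1*(-102) - 102*(-5 - 102)²) = -55614 + (-184 + 33856 + 102 - 102*(-107)²) = -55614 + (-184 + 33856 + 102 - 102*11449) = -55614 + (-184 + 33856 + 102 - 1167798) = -55614 - 1134024 = -1189638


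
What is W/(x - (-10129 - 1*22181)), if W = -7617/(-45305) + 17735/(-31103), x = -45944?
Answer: 283286312/9605980686055 ≈ 2.9491e-5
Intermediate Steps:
W = -566572624/1409121415 (W = -7617*(-1/45305) + 17735*(-1/31103) = 7617/45305 - 17735/31103 = -566572624/1409121415 ≈ -0.40208)
W/(x - (-10129 - 1*22181)) = -566572624/(1409121415*(-45944 - (-10129 - 1*22181))) = -566572624/(1409121415*(-45944 - (-10129 - 22181))) = -566572624/(1409121415*(-45944 - 1*(-32310))) = -566572624/(1409121415*(-45944 + 32310)) = -566572624/1409121415/(-13634) = -566572624/1409121415*(-1/13634) = 283286312/9605980686055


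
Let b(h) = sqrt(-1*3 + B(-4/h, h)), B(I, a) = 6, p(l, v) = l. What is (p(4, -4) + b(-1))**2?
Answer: (4 + sqrt(3))**2 ≈ 32.856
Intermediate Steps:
b(h) = sqrt(3) (b(h) = sqrt(-1*3 + 6) = sqrt(-3 + 6) = sqrt(3))
(p(4, -4) + b(-1))**2 = (4 + sqrt(3))**2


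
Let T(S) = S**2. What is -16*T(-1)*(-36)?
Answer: 576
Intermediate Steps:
-16*T(-1)*(-36) = -16*(-1)**2*(-36) = -16*1*(-36) = -16*(-36) = 576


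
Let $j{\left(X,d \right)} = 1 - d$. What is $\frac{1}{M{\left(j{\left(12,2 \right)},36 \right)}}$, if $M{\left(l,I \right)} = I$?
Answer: $\frac{1}{36} \approx 0.027778$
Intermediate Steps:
$\frac{1}{M{\left(j{\left(12,2 \right)},36 \right)}} = \frac{1}{36}$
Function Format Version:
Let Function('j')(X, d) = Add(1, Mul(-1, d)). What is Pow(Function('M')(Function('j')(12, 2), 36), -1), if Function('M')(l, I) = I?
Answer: Rational(1, 36) ≈ 0.027778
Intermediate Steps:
Pow(Function('M')(Function('j')(12, 2), 36), -1) = Pow(36, -1) = Rational(1, 36)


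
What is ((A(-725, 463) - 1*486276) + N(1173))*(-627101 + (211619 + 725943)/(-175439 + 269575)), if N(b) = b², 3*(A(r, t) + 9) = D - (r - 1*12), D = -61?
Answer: -19698984765305974/35301 ≈ -5.5803e+11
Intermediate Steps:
A(r, t) = -76/3 - r/3 (A(r, t) = -9 + (-61 - (r - 1*12))/3 = -9 + (-61 - (r - 12))/3 = -9 + (-61 - (-12 + r))/3 = -9 + (-61 + (12 - r))/3 = -9 + (-49 - r)/3 = -9 + (-49/3 - r/3) = -76/3 - r/3)
((A(-725, 463) - 1*486276) + N(1173))*(-627101 + (211619 + 725943)/(-175439 + 269575)) = (((-76/3 - ⅓*(-725)) - 1*486276) + 1173²)*(-627101 + (211619 + 725943)/(-175439 + 269575)) = (((-76/3 + 725/3) - 486276) + 1375929)*(-627101 + 937562/94136) = ((649/3 - 486276) + 1375929)*(-627101 + 937562*(1/94136)) = (-1458179/3 + 1375929)*(-627101 + 468781/47068) = (2669608/3)*(-29515921087/47068) = -19698984765305974/35301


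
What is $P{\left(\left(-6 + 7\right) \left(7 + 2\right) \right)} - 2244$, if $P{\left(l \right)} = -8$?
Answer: $-2252$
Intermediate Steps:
$P{\left(\left(-6 + 7\right) \left(7 + 2\right) \right)} - 2244 = -8 - 2244 = -2252$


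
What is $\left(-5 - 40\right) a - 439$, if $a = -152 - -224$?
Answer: $-3679$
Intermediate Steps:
$a = 72$ ($a = -152 + 224 = 72$)
$\left(-5 - 40\right) a - 439 = \left(-5 - 40\right) 72 - 439 = \left(-45\right) 72 - 439 = -3240 - 439 = -3679$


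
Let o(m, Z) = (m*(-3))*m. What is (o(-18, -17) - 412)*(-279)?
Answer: 386136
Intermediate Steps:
o(m, Z) = -3*m² (o(m, Z) = (-3*m)*m = -3*m²)
(o(-18, -17) - 412)*(-279) = (-3*(-18)² - 412)*(-279) = (-3*324 - 412)*(-279) = (-972 - 412)*(-279) = -1384*(-279) = 386136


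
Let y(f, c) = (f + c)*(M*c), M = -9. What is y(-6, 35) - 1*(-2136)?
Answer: -6999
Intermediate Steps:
y(f, c) = -9*c*(c + f) (y(f, c) = (f + c)*(-9*c) = (c + f)*(-9*c) = -9*c*(c + f))
y(-6, 35) - 1*(-2136) = -9*35*(35 - 6) - 1*(-2136) = -9*35*29 + 2136 = -9135 + 2136 = -6999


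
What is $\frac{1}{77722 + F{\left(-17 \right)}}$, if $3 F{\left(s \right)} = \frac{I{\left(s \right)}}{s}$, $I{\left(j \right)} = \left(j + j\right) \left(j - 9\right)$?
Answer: $\frac{3}{233114} \approx 1.2869 \cdot 10^{-5}$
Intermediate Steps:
$I{\left(j \right)} = 2 j \left(-9 + j\right)$
$F{\left(s \right)} = -6 + \frac{2 s}{3}$ ($F{\left(s \right)} = \frac{2 s \left(-9 + s\right) \frac{1}{s}}{3} = \frac{-18 + 2 s}{3} = -6 + \frac{2 s}{3}$)
$\frac{1}{77722 + F{\left(-17 \right)}} = \frac{1}{77722 + \left(-6 + \frac{2}{3} \left(-17\right)\right)} = \frac{1}{77722 - \frac{52}{3}} = \frac{1}{\frac{233114}{3}} = \frac{3}{233114}$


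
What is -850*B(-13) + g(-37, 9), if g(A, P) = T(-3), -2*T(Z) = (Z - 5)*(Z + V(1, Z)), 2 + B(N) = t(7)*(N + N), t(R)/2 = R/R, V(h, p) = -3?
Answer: 45876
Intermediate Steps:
t(R) = 2 (t(R) = 2*(R/R) = 2*1 = 2)
B(N) = -2 + 4*N (B(N) = -2 + 2*(N + N) = -2 + 2*(2*N) = -2 + 4*N)
T(Z) = -(-5 + Z)*(-3 + Z)/2 (T(Z) = -(Z - 5)*(Z - 3)/2 = -(-5 + Z)*(-3 + Z)/2)
g(A, P) = -24 (g(A, P) = -15/2 + 4*(-3) - 1/2*(-3)**2 = -15/2 - 12 - 1/2*9 = -15/2 - 12 - 9/2 = -24)
-850*B(-13) + g(-37, 9) = -850*(-2 + 4*(-13)) - 24 = -850*(-2 - 52) - 24 = -850*(-54) - 24 = 45900 - 24 = 45876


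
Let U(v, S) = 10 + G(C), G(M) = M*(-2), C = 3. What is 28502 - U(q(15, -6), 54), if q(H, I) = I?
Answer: 28498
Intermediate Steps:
G(M) = -2*M
U(v, S) = 4 (U(v, S) = 10 - 2*3 = 10 - 6 = 4)
28502 - U(q(15, -6), 54) = 28502 - 1*4 = 28502 - 4 = 28498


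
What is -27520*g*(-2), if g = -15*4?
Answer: -3302400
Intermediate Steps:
g = -60
-27520*g*(-2) = -(-1651200)*(-2) = -27520*120 = -3302400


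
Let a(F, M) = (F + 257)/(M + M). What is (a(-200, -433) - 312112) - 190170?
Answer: -434976269/866 ≈ -5.0228e+5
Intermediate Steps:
a(F, M) = (257 + F)/(2*M) (a(F, M) = (257 + F)/((2*M)) = (257 + F)*(1/(2*M)) = (257 + F)/(2*M))
(a(-200, -433) - 312112) - 190170 = ((½)*(257 - 200)/(-433) - 312112) - 190170 = ((½)*(-1/433)*57 - 312112) - 190170 = (-57/866 - 312112) - 190170 = -270289049/866 - 190170 = -434976269/866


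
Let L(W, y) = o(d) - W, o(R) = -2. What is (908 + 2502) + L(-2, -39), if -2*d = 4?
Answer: 3410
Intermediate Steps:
d = -2 (d = -½*4 = -2)
L(W, y) = -2 - W
(908 + 2502) + L(-2, -39) = (908 + 2502) + (-2 - 1*(-2)) = 3410 + (-2 + 2) = 3410 + 0 = 3410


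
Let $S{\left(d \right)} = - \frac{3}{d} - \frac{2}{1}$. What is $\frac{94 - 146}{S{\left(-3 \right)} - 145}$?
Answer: $\frac{26}{73} \approx 0.35616$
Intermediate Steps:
$S{\left(d \right)} = -2 - \frac{3}{d}$ ($S{\left(d \right)} = - \frac{3}{d} - 2 = -2 - \frac{3}{d}$)
$\frac{94 - 146}{S{\left(-3 \right)} - 145} = \frac{94 - 146}{\left(-2 - \frac{3}{-3}\right) - 145} = \frac{1}{\left(-2 - -1\right) - 145} \left(-52\right) = \frac{1}{\left(-2 + 1\right) - 145} \left(-52\right) = \frac{1}{-1 - 145} \left(-52\right) = \frac{1}{-146} \left(-52\right) = \left(- \frac{1}{146}\right) \left(-52\right) = \frac{26}{73}$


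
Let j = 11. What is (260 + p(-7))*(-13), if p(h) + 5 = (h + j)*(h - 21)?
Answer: -1859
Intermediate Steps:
p(h) = -5 + (-21 + h)*(11 + h) (p(h) = -5 + (h + 11)*(h - 21) = -5 + (11 + h)*(-21 + h) = -5 + (-21 + h)*(11 + h))
(260 + p(-7))*(-13) = (260 + (-236 + (-7)² - 10*(-7)))*(-13) = (260 + (-236 + 49 + 70))*(-13) = (260 - 117)*(-13) = 143*(-13) = -1859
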